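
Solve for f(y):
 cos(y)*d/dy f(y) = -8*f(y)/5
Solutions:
 f(y) = C1*(sin(y) - 1)^(4/5)/(sin(y) + 1)^(4/5)


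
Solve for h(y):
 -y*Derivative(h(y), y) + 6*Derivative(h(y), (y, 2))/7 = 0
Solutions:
 h(y) = C1 + C2*erfi(sqrt(21)*y/6)


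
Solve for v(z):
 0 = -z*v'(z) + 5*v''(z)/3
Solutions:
 v(z) = C1 + C2*erfi(sqrt(30)*z/10)


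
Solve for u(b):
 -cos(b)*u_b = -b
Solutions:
 u(b) = C1 + Integral(b/cos(b), b)


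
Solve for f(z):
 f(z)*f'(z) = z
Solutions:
 f(z) = -sqrt(C1 + z^2)
 f(z) = sqrt(C1 + z^2)


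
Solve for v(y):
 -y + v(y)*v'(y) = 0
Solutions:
 v(y) = -sqrt(C1 + y^2)
 v(y) = sqrt(C1 + y^2)


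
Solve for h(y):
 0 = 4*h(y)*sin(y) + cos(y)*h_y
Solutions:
 h(y) = C1*cos(y)^4


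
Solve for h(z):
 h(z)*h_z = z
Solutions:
 h(z) = -sqrt(C1 + z^2)
 h(z) = sqrt(C1 + z^2)


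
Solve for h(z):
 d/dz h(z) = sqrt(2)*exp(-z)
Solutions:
 h(z) = C1 - sqrt(2)*exp(-z)


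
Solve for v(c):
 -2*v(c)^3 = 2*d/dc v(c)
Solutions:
 v(c) = -sqrt(2)*sqrt(-1/(C1 - c))/2
 v(c) = sqrt(2)*sqrt(-1/(C1 - c))/2


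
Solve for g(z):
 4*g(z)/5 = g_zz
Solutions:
 g(z) = C1*exp(-2*sqrt(5)*z/5) + C2*exp(2*sqrt(5)*z/5)


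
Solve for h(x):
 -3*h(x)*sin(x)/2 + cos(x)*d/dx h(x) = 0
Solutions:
 h(x) = C1/cos(x)^(3/2)


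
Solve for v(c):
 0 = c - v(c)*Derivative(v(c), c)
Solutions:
 v(c) = -sqrt(C1 + c^2)
 v(c) = sqrt(C1 + c^2)


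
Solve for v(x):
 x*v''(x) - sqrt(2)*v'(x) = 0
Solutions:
 v(x) = C1 + C2*x^(1 + sqrt(2))


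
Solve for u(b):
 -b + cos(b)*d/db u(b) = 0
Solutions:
 u(b) = C1 + Integral(b/cos(b), b)


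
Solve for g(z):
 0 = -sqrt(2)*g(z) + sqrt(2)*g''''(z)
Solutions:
 g(z) = C1*exp(-z) + C2*exp(z) + C3*sin(z) + C4*cos(z)


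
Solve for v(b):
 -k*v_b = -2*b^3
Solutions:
 v(b) = C1 + b^4/(2*k)


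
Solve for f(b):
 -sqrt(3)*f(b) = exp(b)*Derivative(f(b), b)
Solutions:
 f(b) = C1*exp(sqrt(3)*exp(-b))


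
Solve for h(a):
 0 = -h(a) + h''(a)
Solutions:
 h(a) = C1*exp(-a) + C2*exp(a)


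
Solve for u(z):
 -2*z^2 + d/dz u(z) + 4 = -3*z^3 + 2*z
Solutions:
 u(z) = C1 - 3*z^4/4 + 2*z^3/3 + z^2 - 4*z


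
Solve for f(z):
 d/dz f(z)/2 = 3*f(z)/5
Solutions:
 f(z) = C1*exp(6*z/5)


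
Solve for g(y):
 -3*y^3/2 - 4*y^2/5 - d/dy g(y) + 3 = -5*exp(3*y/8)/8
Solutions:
 g(y) = C1 - 3*y^4/8 - 4*y^3/15 + 3*y + 5*exp(3*y/8)/3


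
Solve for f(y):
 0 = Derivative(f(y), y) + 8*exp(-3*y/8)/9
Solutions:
 f(y) = C1 + 64*exp(-3*y/8)/27


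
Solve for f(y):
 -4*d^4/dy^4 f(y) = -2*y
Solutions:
 f(y) = C1 + C2*y + C3*y^2 + C4*y^3 + y^5/240


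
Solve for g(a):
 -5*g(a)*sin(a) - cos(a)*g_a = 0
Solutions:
 g(a) = C1*cos(a)^5


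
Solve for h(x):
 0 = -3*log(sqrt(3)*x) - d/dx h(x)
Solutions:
 h(x) = C1 - 3*x*log(x) - 3*x*log(3)/2 + 3*x


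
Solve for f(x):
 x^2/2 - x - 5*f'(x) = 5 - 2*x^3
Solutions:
 f(x) = C1 + x^4/10 + x^3/30 - x^2/10 - x


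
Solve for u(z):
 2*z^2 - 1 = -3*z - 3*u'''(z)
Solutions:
 u(z) = C1 + C2*z + C3*z^2 - z^5/90 - z^4/24 + z^3/18


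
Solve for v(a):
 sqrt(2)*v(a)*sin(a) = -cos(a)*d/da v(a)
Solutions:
 v(a) = C1*cos(a)^(sqrt(2))


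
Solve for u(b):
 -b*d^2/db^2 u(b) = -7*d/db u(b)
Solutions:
 u(b) = C1 + C2*b^8


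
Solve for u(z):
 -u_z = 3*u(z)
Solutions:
 u(z) = C1*exp(-3*z)


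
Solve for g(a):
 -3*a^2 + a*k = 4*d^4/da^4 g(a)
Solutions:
 g(a) = C1 + C2*a + C3*a^2 + C4*a^3 - a^6/480 + a^5*k/480


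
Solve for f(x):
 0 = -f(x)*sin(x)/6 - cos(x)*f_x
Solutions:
 f(x) = C1*cos(x)^(1/6)


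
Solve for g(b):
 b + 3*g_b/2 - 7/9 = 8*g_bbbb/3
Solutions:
 g(b) = C1 + C4*exp(6^(2/3)*b/4) - b^2/3 + 14*b/27 + (C2*sin(3*2^(2/3)*3^(1/6)*b/8) + C3*cos(3*2^(2/3)*3^(1/6)*b/8))*exp(-6^(2/3)*b/8)


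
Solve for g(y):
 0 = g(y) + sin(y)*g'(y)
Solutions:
 g(y) = C1*sqrt(cos(y) + 1)/sqrt(cos(y) - 1)


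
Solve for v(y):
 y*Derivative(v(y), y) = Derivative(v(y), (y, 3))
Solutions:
 v(y) = C1 + Integral(C2*airyai(y) + C3*airybi(y), y)


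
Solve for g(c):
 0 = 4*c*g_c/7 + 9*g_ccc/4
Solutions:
 g(c) = C1 + Integral(C2*airyai(-2*294^(1/3)*c/21) + C3*airybi(-2*294^(1/3)*c/21), c)


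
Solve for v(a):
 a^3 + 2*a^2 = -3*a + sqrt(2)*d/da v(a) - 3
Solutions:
 v(a) = C1 + sqrt(2)*a^4/8 + sqrt(2)*a^3/3 + 3*sqrt(2)*a^2/4 + 3*sqrt(2)*a/2


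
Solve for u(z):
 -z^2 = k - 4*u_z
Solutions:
 u(z) = C1 + k*z/4 + z^3/12


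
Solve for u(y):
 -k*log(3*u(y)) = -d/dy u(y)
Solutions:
 Integral(1/(log(_y) + log(3)), (_y, u(y))) = C1 + k*y


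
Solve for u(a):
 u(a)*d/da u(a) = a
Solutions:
 u(a) = -sqrt(C1 + a^2)
 u(a) = sqrt(C1 + a^2)


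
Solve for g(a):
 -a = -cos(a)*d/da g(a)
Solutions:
 g(a) = C1 + Integral(a/cos(a), a)


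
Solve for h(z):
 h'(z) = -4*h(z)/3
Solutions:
 h(z) = C1*exp(-4*z/3)


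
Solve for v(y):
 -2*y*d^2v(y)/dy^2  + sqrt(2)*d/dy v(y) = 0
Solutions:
 v(y) = C1 + C2*y^(sqrt(2)/2 + 1)


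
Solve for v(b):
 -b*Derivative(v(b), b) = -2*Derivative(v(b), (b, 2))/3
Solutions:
 v(b) = C1 + C2*erfi(sqrt(3)*b/2)


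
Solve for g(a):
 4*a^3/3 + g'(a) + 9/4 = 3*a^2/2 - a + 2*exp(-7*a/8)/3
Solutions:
 g(a) = C1 - a^4/3 + a^3/2 - a^2/2 - 9*a/4 - 16*exp(-7*a/8)/21


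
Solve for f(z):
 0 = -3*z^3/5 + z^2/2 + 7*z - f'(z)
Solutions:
 f(z) = C1 - 3*z^4/20 + z^3/6 + 7*z^2/2


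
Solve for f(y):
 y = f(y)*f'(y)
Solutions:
 f(y) = -sqrt(C1 + y^2)
 f(y) = sqrt(C1 + y^2)


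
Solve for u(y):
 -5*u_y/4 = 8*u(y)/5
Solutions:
 u(y) = C1*exp(-32*y/25)


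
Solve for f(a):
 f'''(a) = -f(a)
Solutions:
 f(a) = C3*exp(-a) + (C1*sin(sqrt(3)*a/2) + C2*cos(sqrt(3)*a/2))*exp(a/2)


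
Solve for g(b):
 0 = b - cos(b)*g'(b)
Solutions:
 g(b) = C1 + Integral(b/cos(b), b)


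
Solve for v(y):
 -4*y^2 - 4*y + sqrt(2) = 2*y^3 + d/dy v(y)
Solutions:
 v(y) = C1 - y^4/2 - 4*y^3/3 - 2*y^2 + sqrt(2)*y


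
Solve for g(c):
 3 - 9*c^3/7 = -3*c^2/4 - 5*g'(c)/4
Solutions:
 g(c) = C1 + 9*c^4/35 - c^3/5 - 12*c/5


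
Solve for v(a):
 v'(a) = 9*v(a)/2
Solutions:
 v(a) = C1*exp(9*a/2)


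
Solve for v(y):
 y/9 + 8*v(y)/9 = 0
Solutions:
 v(y) = -y/8


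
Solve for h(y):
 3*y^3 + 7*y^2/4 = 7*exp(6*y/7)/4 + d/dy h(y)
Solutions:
 h(y) = C1 + 3*y^4/4 + 7*y^3/12 - 49*exp(6*y/7)/24


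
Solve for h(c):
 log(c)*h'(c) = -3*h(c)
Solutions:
 h(c) = C1*exp(-3*li(c))


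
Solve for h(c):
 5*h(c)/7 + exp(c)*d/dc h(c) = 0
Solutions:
 h(c) = C1*exp(5*exp(-c)/7)


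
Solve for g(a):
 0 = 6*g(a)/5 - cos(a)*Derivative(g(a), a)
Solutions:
 g(a) = C1*(sin(a) + 1)^(3/5)/(sin(a) - 1)^(3/5)


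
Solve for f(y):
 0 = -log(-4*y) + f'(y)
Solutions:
 f(y) = C1 + y*log(-y) + y*(-1 + 2*log(2))


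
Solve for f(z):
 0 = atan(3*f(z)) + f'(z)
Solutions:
 Integral(1/atan(3*_y), (_y, f(z))) = C1 - z


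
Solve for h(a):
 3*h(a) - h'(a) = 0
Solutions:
 h(a) = C1*exp(3*a)


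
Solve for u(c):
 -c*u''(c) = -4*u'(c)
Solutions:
 u(c) = C1 + C2*c^5


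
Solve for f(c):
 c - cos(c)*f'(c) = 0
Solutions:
 f(c) = C1 + Integral(c/cos(c), c)


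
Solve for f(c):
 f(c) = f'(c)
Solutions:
 f(c) = C1*exp(c)


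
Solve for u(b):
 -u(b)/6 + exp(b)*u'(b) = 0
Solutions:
 u(b) = C1*exp(-exp(-b)/6)


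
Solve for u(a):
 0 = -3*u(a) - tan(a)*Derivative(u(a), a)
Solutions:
 u(a) = C1/sin(a)^3


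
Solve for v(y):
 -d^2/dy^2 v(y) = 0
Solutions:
 v(y) = C1 + C2*y


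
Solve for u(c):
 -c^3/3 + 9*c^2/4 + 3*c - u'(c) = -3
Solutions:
 u(c) = C1 - c^4/12 + 3*c^3/4 + 3*c^2/2 + 3*c


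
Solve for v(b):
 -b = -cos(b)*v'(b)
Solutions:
 v(b) = C1 + Integral(b/cos(b), b)


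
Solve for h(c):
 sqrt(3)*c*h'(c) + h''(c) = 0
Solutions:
 h(c) = C1 + C2*erf(sqrt(2)*3^(1/4)*c/2)


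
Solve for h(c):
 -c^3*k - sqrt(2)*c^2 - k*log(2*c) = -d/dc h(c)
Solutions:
 h(c) = C1 + c^4*k/4 + sqrt(2)*c^3/3 + c*k*log(c) - c*k + c*k*log(2)


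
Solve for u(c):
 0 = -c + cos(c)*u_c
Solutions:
 u(c) = C1 + Integral(c/cos(c), c)


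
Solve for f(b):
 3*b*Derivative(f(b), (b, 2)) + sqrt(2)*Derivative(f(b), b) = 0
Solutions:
 f(b) = C1 + C2*b^(1 - sqrt(2)/3)


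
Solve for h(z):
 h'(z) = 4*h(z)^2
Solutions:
 h(z) = -1/(C1 + 4*z)


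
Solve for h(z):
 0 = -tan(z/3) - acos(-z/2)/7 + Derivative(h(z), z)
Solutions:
 h(z) = C1 + z*acos(-z/2)/7 + sqrt(4 - z^2)/7 - 3*log(cos(z/3))


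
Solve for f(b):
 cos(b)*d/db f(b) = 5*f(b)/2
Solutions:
 f(b) = C1*(sin(b) + 1)^(5/4)/(sin(b) - 1)^(5/4)


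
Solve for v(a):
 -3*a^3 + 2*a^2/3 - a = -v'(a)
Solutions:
 v(a) = C1 + 3*a^4/4 - 2*a^3/9 + a^2/2


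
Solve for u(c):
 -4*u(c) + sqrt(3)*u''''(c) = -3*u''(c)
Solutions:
 u(c) = C1*exp(-sqrt(2)*3^(3/4)*c*sqrt(-3 + sqrt(9 + 16*sqrt(3)))/6) + C2*exp(sqrt(2)*3^(3/4)*c*sqrt(-3 + sqrt(9 + 16*sqrt(3)))/6) + C3*sin(sqrt(2)*3^(3/4)*c*sqrt(3 + sqrt(9 + 16*sqrt(3)))/6) + C4*cosh(sqrt(2)*3^(3/4)*c*sqrt(-sqrt(9 + 16*sqrt(3)) - 3)/6)


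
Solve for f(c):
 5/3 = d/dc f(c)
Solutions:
 f(c) = C1 + 5*c/3


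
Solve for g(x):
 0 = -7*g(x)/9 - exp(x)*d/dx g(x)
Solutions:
 g(x) = C1*exp(7*exp(-x)/9)


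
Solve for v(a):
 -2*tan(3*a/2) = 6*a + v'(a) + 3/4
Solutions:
 v(a) = C1 - 3*a^2 - 3*a/4 + 4*log(cos(3*a/2))/3


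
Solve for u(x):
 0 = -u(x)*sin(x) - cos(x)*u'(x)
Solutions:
 u(x) = C1*cos(x)


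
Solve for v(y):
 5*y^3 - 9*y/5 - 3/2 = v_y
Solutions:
 v(y) = C1 + 5*y^4/4 - 9*y^2/10 - 3*y/2


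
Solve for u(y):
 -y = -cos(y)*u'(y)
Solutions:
 u(y) = C1 + Integral(y/cos(y), y)


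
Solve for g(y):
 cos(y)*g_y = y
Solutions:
 g(y) = C1 + Integral(y/cos(y), y)


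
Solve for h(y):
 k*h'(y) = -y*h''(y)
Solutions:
 h(y) = C1 + y^(1 - re(k))*(C2*sin(log(y)*Abs(im(k))) + C3*cos(log(y)*im(k)))


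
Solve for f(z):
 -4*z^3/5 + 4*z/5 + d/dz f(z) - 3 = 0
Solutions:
 f(z) = C1 + z^4/5 - 2*z^2/5 + 3*z


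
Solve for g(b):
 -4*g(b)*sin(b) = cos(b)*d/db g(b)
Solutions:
 g(b) = C1*cos(b)^4


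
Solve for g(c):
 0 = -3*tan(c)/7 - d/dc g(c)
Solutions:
 g(c) = C1 + 3*log(cos(c))/7


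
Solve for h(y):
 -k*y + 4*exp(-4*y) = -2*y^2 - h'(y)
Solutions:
 h(y) = C1 + k*y^2/2 - 2*y^3/3 + exp(-4*y)


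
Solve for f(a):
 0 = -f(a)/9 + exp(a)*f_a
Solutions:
 f(a) = C1*exp(-exp(-a)/9)


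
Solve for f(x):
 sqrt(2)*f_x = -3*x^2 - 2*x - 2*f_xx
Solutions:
 f(x) = C1 + C2*exp(-sqrt(2)*x/2) - sqrt(2)*x^3/2 - sqrt(2)*x^2/2 + 3*x^2 - 6*sqrt(2)*x + 2*x


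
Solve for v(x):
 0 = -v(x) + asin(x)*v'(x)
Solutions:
 v(x) = C1*exp(Integral(1/asin(x), x))


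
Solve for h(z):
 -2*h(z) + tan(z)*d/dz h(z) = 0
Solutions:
 h(z) = C1*sin(z)^2


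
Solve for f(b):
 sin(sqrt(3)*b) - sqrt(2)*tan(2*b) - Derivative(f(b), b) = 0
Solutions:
 f(b) = C1 + sqrt(2)*log(cos(2*b))/2 - sqrt(3)*cos(sqrt(3)*b)/3


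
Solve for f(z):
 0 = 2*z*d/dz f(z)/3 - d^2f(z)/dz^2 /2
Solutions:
 f(z) = C1 + C2*erfi(sqrt(6)*z/3)


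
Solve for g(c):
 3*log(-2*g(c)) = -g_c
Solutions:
 Integral(1/(log(-_y) + log(2)), (_y, g(c)))/3 = C1 - c


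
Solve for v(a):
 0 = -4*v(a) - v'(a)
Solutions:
 v(a) = C1*exp(-4*a)


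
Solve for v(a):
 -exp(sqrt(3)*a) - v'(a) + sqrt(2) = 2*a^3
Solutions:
 v(a) = C1 - a^4/2 + sqrt(2)*a - sqrt(3)*exp(sqrt(3)*a)/3


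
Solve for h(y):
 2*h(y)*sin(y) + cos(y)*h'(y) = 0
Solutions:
 h(y) = C1*cos(y)^2


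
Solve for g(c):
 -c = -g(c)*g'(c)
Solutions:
 g(c) = -sqrt(C1 + c^2)
 g(c) = sqrt(C1 + c^2)


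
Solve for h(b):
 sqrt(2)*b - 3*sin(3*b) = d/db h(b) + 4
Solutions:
 h(b) = C1 + sqrt(2)*b^2/2 - 4*b + cos(3*b)


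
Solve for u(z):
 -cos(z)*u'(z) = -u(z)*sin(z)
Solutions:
 u(z) = C1/cos(z)


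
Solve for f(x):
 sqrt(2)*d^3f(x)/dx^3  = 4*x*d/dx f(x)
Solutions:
 f(x) = C1 + Integral(C2*airyai(sqrt(2)*x) + C3*airybi(sqrt(2)*x), x)


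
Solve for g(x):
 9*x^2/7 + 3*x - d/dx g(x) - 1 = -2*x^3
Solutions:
 g(x) = C1 + x^4/2 + 3*x^3/7 + 3*x^2/2 - x


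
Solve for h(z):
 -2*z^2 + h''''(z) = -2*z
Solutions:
 h(z) = C1 + C2*z + C3*z^2 + C4*z^3 + z^6/180 - z^5/60


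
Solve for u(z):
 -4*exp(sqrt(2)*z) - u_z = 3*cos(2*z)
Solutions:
 u(z) = C1 - 2*sqrt(2)*exp(sqrt(2)*z) - 3*sin(2*z)/2


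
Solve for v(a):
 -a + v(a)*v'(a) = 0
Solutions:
 v(a) = -sqrt(C1 + a^2)
 v(a) = sqrt(C1 + a^2)


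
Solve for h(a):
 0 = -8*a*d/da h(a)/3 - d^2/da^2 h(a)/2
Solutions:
 h(a) = C1 + C2*erf(2*sqrt(6)*a/3)


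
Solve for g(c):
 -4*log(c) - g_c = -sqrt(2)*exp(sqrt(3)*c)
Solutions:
 g(c) = C1 - 4*c*log(c) + 4*c + sqrt(6)*exp(sqrt(3)*c)/3


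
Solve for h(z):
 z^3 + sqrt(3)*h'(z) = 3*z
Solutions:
 h(z) = C1 - sqrt(3)*z^4/12 + sqrt(3)*z^2/2


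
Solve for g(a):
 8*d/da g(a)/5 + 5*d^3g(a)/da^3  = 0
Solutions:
 g(a) = C1 + C2*sin(2*sqrt(2)*a/5) + C3*cos(2*sqrt(2)*a/5)


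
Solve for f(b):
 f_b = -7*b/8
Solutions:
 f(b) = C1 - 7*b^2/16


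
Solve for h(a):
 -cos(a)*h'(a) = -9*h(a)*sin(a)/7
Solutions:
 h(a) = C1/cos(a)^(9/7)


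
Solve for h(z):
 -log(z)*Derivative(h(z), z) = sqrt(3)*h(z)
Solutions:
 h(z) = C1*exp(-sqrt(3)*li(z))


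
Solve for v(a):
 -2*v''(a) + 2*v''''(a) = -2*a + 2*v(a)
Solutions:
 v(a) = C1*exp(-sqrt(2)*a*sqrt(1 + sqrt(5))/2) + C2*exp(sqrt(2)*a*sqrt(1 + sqrt(5))/2) + C3*sin(sqrt(2)*a*sqrt(-1 + sqrt(5))/2) + C4*cos(sqrt(2)*a*sqrt(-1 + sqrt(5))/2) + a


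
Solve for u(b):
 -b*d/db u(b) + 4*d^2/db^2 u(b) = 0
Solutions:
 u(b) = C1 + C2*erfi(sqrt(2)*b/4)


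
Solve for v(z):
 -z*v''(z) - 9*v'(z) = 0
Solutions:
 v(z) = C1 + C2/z^8


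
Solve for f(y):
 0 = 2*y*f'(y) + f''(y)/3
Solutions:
 f(y) = C1 + C2*erf(sqrt(3)*y)


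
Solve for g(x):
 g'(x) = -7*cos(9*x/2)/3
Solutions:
 g(x) = C1 - 14*sin(9*x/2)/27


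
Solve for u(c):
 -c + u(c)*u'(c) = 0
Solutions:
 u(c) = -sqrt(C1 + c^2)
 u(c) = sqrt(C1 + c^2)


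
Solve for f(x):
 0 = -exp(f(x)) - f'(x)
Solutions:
 f(x) = log(1/(C1 + x))


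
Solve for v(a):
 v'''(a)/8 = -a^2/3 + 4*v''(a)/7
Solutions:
 v(a) = C1 + C2*a + C3*exp(32*a/7) + 7*a^4/144 + 49*a^3/1152 + 343*a^2/12288


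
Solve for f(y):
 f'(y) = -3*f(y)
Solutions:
 f(y) = C1*exp(-3*y)


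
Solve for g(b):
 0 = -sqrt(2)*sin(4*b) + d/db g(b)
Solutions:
 g(b) = C1 - sqrt(2)*cos(4*b)/4


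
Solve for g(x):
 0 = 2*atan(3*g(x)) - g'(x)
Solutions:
 Integral(1/atan(3*_y), (_y, g(x))) = C1 + 2*x


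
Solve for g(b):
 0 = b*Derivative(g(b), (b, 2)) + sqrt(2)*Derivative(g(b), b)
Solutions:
 g(b) = C1 + C2*b^(1 - sqrt(2))


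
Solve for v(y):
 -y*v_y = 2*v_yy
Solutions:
 v(y) = C1 + C2*erf(y/2)


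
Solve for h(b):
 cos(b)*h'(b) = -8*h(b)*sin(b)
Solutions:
 h(b) = C1*cos(b)^8


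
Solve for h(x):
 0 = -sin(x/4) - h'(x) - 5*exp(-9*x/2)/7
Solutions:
 h(x) = C1 + 4*cos(x/4) + 10*exp(-9*x/2)/63


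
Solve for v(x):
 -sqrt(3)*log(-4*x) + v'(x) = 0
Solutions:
 v(x) = C1 + sqrt(3)*x*log(-x) + sqrt(3)*x*(-1 + 2*log(2))


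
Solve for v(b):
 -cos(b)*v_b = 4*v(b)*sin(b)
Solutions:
 v(b) = C1*cos(b)^4


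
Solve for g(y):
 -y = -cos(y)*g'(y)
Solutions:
 g(y) = C1 + Integral(y/cos(y), y)


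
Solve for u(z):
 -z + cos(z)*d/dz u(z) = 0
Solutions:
 u(z) = C1 + Integral(z/cos(z), z)


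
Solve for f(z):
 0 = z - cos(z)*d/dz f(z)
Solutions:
 f(z) = C1 + Integral(z/cos(z), z)


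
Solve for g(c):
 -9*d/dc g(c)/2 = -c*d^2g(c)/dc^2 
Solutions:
 g(c) = C1 + C2*c^(11/2)


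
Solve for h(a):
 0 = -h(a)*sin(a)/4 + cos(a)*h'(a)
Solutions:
 h(a) = C1/cos(a)^(1/4)


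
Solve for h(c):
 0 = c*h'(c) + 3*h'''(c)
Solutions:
 h(c) = C1 + Integral(C2*airyai(-3^(2/3)*c/3) + C3*airybi(-3^(2/3)*c/3), c)


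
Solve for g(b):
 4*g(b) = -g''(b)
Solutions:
 g(b) = C1*sin(2*b) + C2*cos(2*b)


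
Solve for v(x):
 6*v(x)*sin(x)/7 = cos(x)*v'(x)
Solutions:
 v(x) = C1/cos(x)^(6/7)


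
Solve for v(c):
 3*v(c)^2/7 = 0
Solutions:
 v(c) = 0


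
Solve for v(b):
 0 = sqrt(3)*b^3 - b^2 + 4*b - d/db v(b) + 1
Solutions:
 v(b) = C1 + sqrt(3)*b^4/4 - b^3/3 + 2*b^2 + b


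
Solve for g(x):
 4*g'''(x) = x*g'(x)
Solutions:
 g(x) = C1 + Integral(C2*airyai(2^(1/3)*x/2) + C3*airybi(2^(1/3)*x/2), x)


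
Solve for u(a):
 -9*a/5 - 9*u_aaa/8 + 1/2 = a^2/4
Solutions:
 u(a) = C1 + C2*a + C3*a^2 - a^5/270 - a^4/15 + 2*a^3/27


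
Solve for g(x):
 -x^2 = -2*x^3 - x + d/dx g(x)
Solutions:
 g(x) = C1 + x^4/2 - x^3/3 + x^2/2


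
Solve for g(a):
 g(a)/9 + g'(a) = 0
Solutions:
 g(a) = C1*exp(-a/9)


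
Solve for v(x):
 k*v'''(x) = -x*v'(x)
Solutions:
 v(x) = C1 + Integral(C2*airyai(x*(-1/k)^(1/3)) + C3*airybi(x*(-1/k)^(1/3)), x)


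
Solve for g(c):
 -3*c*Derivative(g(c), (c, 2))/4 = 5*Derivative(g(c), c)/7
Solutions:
 g(c) = C1 + C2*c^(1/21)


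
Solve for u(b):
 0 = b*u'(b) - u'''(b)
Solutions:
 u(b) = C1 + Integral(C2*airyai(b) + C3*airybi(b), b)


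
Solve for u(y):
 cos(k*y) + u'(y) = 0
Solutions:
 u(y) = C1 - sin(k*y)/k


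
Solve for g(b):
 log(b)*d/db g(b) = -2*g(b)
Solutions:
 g(b) = C1*exp(-2*li(b))


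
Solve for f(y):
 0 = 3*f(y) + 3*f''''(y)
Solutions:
 f(y) = (C1*sin(sqrt(2)*y/2) + C2*cos(sqrt(2)*y/2))*exp(-sqrt(2)*y/2) + (C3*sin(sqrt(2)*y/2) + C4*cos(sqrt(2)*y/2))*exp(sqrt(2)*y/2)


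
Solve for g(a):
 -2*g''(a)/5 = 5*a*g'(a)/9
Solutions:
 g(a) = C1 + C2*erf(5*a/6)


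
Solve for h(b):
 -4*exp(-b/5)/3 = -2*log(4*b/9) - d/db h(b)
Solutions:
 h(b) = C1 - 2*b*log(b) + 2*b*(-2*log(2) + 1 + 2*log(3)) - 20*exp(-b/5)/3


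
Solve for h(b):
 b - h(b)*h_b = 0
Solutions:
 h(b) = -sqrt(C1 + b^2)
 h(b) = sqrt(C1 + b^2)


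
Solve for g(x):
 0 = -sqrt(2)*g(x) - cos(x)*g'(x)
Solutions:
 g(x) = C1*(sin(x) - 1)^(sqrt(2)/2)/(sin(x) + 1)^(sqrt(2)/2)


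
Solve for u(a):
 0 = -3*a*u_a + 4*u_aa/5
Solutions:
 u(a) = C1 + C2*erfi(sqrt(30)*a/4)


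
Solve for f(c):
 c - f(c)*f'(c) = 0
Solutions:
 f(c) = -sqrt(C1 + c^2)
 f(c) = sqrt(C1 + c^2)


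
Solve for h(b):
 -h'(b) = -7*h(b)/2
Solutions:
 h(b) = C1*exp(7*b/2)


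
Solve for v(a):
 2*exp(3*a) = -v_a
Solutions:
 v(a) = C1 - 2*exp(3*a)/3


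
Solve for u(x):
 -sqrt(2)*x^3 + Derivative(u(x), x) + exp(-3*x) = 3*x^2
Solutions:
 u(x) = C1 + sqrt(2)*x^4/4 + x^3 + exp(-3*x)/3


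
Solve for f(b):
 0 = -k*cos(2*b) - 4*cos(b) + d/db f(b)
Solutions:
 f(b) = C1 + k*sin(2*b)/2 + 4*sin(b)


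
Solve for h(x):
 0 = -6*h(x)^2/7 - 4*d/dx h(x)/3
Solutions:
 h(x) = 14/(C1 + 9*x)


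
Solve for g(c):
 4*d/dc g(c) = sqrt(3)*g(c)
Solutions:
 g(c) = C1*exp(sqrt(3)*c/4)


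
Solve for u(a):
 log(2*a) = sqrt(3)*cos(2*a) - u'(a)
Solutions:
 u(a) = C1 - a*log(a) - a*log(2) + a + sqrt(3)*sin(2*a)/2


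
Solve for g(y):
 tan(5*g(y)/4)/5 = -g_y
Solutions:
 g(y) = -4*asin(C1*exp(-y/4))/5 + 4*pi/5
 g(y) = 4*asin(C1*exp(-y/4))/5


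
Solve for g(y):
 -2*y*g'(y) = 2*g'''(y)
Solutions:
 g(y) = C1 + Integral(C2*airyai(-y) + C3*airybi(-y), y)


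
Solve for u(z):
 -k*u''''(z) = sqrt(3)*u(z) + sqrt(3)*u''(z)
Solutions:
 u(z) = C1*exp(-sqrt(2)*z*sqrt((-sqrt(-4*sqrt(3)*k + 3) - sqrt(3))/k)/2) + C2*exp(sqrt(2)*z*sqrt((-sqrt(-4*sqrt(3)*k + 3) - sqrt(3))/k)/2) + C3*exp(-sqrt(2)*z*sqrt((sqrt(-4*sqrt(3)*k + 3) - sqrt(3))/k)/2) + C4*exp(sqrt(2)*z*sqrt((sqrt(-4*sqrt(3)*k + 3) - sqrt(3))/k)/2)


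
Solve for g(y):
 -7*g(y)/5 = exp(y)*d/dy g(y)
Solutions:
 g(y) = C1*exp(7*exp(-y)/5)


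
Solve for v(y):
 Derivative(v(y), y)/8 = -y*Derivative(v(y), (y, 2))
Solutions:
 v(y) = C1 + C2*y^(7/8)


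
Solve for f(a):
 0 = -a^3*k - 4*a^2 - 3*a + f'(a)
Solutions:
 f(a) = C1 + a^4*k/4 + 4*a^3/3 + 3*a^2/2


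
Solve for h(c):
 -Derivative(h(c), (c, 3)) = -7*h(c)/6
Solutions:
 h(c) = C3*exp(6^(2/3)*7^(1/3)*c/6) + (C1*sin(2^(2/3)*3^(1/6)*7^(1/3)*c/4) + C2*cos(2^(2/3)*3^(1/6)*7^(1/3)*c/4))*exp(-6^(2/3)*7^(1/3)*c/12)


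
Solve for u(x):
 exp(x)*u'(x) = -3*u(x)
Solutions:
 u(x) = C1*exp(3*exp(-x))


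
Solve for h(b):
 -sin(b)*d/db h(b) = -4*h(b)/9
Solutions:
 h(b) = C1*(cos(b) - 1)^(2/9)/(cos(b) + 1)^(2/9)


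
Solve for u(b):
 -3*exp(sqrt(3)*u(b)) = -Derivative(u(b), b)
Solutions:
 u(b) = sqrt(3)*(2*log(-1/(C1 + 3*b)) - log(3))/6


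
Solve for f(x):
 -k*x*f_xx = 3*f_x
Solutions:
 f(x) = C1 + x^(((re(k) - 3)*re(k) + im(k)^2)/(re(k)^2 + im(k)^2))*(C2*sin(3*log(x)*Abs(im(k))/(re(k)^2 + im(k)^2)) + C3*cos(3*log(x)*im(k)/(re(k)^2 + im(k)^2)))


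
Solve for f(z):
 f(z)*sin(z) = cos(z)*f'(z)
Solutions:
 f(z) = C1/cos(z)


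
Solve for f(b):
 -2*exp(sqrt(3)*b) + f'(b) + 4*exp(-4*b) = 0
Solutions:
 f(b) = C1 + 2*sqrt(3)*exp(sqrt(3)*b)/3 + exp(-4*b)


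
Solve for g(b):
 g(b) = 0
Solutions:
 g(b) = 0


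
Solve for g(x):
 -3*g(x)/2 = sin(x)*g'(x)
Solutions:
 g(x) = C1*(cos(x) + 1)^(3/4)/(cos(x) - 1)^(3/4)


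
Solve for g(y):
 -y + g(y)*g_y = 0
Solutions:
 g(y) = -sqrt(C1 + y^2)
 g(y) = sqrt(C1 + y^2)


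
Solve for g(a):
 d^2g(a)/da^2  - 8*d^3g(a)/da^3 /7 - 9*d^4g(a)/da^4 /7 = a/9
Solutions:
 g(a) = C1 + C2*a + C3*exp(a*(-4 + sqrt(79))/9) + C4*exp(-a*(4 + sqrt(79))/9) + a^3/54 + 4*a^2/63


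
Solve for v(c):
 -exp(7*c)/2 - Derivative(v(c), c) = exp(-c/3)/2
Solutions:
 v(c) = C1 - exp(7*c)/14 + 3*exp(-c/3)/2


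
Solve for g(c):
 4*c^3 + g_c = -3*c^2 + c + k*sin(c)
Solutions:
 g(c) = C1 - c^4 - c^3 + c^2/2 - k*cos(c)


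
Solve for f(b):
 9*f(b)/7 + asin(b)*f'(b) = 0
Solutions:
 f(b) = C1*exp(-9*Integral(1/asin(b), b)/7)


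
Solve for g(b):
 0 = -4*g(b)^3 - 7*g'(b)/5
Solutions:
 g(b) = -sqrt(14)*sqrt(-1/(C1 - 20*b))/2
 g(b) = sqrt(14)*sqrt(-1/(C1 - 20*b))/2


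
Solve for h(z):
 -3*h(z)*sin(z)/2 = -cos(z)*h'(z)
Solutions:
 h(z) = C1/cos(z)^(3/2)


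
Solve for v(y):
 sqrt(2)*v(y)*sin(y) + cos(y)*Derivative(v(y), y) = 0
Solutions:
 v(y) = C1*cos(y)^(sqrt(2))


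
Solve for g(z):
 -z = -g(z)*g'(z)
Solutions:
 g(z) = -sqrt(C1 + z^2)
 g(z) = sqrt(C1 + z^2)


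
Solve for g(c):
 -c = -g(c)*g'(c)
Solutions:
 g(c) = -sqrt(C1 + c^2)
 g(c) = sqrt(C1 + c^2)


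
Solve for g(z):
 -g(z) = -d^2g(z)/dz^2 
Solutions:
 g(z) = C1*exp(-z) + C2*exp(z)


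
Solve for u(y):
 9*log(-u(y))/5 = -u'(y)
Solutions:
 -li(-u(y)) = C1 - 9*y/5


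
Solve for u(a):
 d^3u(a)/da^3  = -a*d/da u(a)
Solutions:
 u(a) = C1 + Integral(C2*airyai(-a) + C3*airybi(-a), a)


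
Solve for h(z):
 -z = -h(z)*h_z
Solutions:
 h(z) = -sqrt(C1 + z^2)
 h(z) = sqrt(C1 + z^2)


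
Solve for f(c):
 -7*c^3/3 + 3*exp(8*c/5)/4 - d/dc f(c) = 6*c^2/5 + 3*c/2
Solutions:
 f(c) = C1 - 7*c^4/12 - 2*c^3/5 - 3*c^2/4 + 15*exp(8*c/5)/32


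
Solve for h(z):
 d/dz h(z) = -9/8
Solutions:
 h(z) = C1 - 9*z/8


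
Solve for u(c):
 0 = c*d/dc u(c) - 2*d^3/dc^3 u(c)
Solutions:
 u(c) = C1 + Integral(C2*airyai(2^(2/3)*c/2) + C3*airybi(2^(2/3)*c/2), c)


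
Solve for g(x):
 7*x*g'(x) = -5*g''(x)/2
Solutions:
 g(x) = C1 + C2*erf(sqrt(35)*x/5)


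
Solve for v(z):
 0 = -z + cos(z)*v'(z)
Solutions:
 v(z) = C1 + Integral(z/cos(z), z)


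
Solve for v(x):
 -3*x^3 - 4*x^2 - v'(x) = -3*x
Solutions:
 v(x) = C1 - 3*x^4/4 - 4*x^3/3 + 3*x^2/2


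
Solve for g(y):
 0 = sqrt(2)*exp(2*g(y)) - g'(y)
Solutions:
 g(y) = log(-sqrt(-1/(C1 + sqrt(2)*y))) - log(2)/2
 g(y) = log(-1/(C1 + sqrt(2)*y))/2 - log(2)/2


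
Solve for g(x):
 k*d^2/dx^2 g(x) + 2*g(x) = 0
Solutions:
 g(x) = C1*exp(-sqrt(2)*x*sqrt(-1/k)) + C2*exp(sqrt(2)*x*sqrt(-1/k))


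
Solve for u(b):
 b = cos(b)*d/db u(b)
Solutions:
 u(b) = C1 + Integral(b/cos(b), b)


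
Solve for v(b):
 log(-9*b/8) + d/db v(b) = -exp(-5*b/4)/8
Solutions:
 v(b) = C1 - b*log(-b) + b*(-2*log(3) + 1 + 3*log(2)) + exp(-5*b/4)/10


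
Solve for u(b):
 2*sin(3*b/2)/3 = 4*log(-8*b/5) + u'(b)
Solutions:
 u(b) = C1 - 4*b*log(-b) - 12*b*log(2) + 4*b + 4*b*log(5) - 4*cos(3*b/2)/9


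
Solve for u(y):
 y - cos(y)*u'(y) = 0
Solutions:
 u(y) = C1 + Integral(y/cos(y), y)


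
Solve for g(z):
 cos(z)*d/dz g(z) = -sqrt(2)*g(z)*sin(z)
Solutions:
 g(z) = C1*cos(z)^(sqrt(2))


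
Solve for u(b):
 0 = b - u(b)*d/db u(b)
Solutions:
 u(b) = -sqrt(C1 + b^2)
 u(b) = sqrt(C1 + b^2)


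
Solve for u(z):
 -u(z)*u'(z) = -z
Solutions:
 u(z) = -sqrt(C1 + z^2)
 u(z) = sqrt(C1 + z^2)


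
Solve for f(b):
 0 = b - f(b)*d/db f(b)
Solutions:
 f(b) = -sqrt(C1 + b^2)
 f(b) = sqrt(C1 + b^2)


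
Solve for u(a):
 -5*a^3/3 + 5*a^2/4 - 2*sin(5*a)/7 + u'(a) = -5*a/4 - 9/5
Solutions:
 u(a) = C1 + 5*a^4/12 - 5*a^3/12 - 5*a^2/8 - 9*a/5 - 2*cos(5*a)/35


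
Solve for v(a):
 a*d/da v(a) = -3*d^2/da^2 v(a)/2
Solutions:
 v(a) = C1 + C2*erf(sqrt(3)*a/3)


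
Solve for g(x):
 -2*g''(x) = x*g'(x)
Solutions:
 g(x) = C1 + C2*erf(x/2)


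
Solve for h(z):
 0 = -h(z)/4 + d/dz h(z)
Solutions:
 h(z) = C1*exp(z/4)


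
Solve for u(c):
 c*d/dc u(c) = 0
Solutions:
 u(c) = C1


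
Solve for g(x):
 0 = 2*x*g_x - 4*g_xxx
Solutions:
 g(x) = C1 + Integral(C2*airyai(2^(2/3)*x/2) + C3*airybi(2^(2/3)*x/2), x)


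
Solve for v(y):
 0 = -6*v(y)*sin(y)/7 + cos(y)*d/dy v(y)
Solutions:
 v(y) = C1/cos(y)^(6/7)


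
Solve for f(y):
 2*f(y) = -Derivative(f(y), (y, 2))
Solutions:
 f(y) = C1*sin(sqrt(2)*y) + C2*cos(sqrt(2)*y)


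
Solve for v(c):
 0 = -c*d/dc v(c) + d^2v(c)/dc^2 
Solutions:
 v(c) = C1 + C2*erfi(sqrt(2)*c/2)


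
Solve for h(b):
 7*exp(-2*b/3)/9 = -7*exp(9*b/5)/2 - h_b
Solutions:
 h(b) = C1 - 35*exp(9*b/5)/18 + 7*exp(-2*b/3)/6


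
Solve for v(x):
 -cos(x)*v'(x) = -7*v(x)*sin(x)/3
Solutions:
 v(x) = C1/cos(x)^(7/3)


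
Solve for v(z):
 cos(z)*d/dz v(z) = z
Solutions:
 v(z) = C1 + Integral(z/cos(z), z)


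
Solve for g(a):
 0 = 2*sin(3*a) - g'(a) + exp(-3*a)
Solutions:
 g(a) = C1 - 2*cos(3*a)/3 - exp(-3*a)/3


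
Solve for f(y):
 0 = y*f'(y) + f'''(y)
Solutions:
 f(y) = C1 + Integral(C2*airyai(-y) + C3*airybi(-y), y)


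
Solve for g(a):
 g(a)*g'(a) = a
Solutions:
 g(a) = -sqrt(C1 + a^2)
 g(a) = sqrt(C1 + a^2)


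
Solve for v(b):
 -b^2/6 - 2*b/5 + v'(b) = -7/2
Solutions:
 v(b) = C1 + b^3/18 + b^2/5 - 7*b/2


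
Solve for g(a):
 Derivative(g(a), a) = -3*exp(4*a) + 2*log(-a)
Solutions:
 g(a) = C1 + 2*a*log(-a) - 2*a - 3*exp(4*a)/4


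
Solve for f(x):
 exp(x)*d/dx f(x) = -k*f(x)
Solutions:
 f(x) = C1*exp(k*exp(-x))


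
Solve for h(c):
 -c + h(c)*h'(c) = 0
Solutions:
 h(c) = -sqrt(C1 + c^2)
 h(c) = sqrt(C1 + c^2)


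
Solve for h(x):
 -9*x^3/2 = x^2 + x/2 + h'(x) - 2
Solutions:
 h(x) = C1 - 9*x^4/8 - x^3/3 - x^2/4 + 2*x


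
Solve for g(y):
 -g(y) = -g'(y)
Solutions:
 g(y) = C1*exp(y)


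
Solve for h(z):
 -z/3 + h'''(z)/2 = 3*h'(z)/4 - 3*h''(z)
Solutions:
 h(z) = C1 + C2*exp(z*(-3 + sqrt(42)/2)) + C3*exp(-z*(3 + sqrt(42)/2)) - 2*z^2/9 - 16*z/9


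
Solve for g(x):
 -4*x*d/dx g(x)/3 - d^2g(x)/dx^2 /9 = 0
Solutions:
 g(x) = C1 + C2*erf(sqrt(6)*x)


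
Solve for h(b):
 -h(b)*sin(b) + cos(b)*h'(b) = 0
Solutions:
 h(b) = C1/cos(b)


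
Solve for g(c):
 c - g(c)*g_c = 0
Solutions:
 g(c) = -sqrt(C1 + c^2)
 g(c) = sqrt(C1 + c^2)


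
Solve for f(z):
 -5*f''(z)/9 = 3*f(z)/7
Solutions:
 f(z) = C1*sin(3*sqrt(105)*z/35) + C2*cos(3*sqrt(105)*z/35)


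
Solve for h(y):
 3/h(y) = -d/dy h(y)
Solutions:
 h(y) = -sqrt(C1 - 6*y)
 h(y) = sqrt(C1 - 6*y)


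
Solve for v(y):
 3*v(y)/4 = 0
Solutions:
 v(y) = 0


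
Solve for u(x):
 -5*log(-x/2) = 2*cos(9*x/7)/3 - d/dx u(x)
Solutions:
 u(x) = C1 + 5*x*log(-x) - 5*x - 5*x*log(2) + 14*sin(9*x/7)/27


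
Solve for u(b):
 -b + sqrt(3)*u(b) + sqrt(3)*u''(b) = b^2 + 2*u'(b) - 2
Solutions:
 u(b) = sqrt(3)*b^2/3 + sqrt(3)*b/3 + 4*b/3 + (C1*sin(sqrt(6)*b/3) + C2*cos(sqrt(6)*b/3))*exp(sqrt(3)*b/3) - 4*sqrt(3)/9 + 2/3


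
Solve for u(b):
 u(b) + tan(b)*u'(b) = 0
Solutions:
 u(b) = C1/sin(b)


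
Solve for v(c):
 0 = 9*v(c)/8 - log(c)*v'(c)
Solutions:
 v(c) = C1*exp(9*li(c)/8)


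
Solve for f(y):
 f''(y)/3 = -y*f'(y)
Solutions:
 f(y) = C1 + C2*erf(sqrt(6)*y/2)


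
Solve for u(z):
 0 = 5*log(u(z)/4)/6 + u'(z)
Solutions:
 -6*Integral(1/(-log(_y) + 2*log(2)), (_y, u(z)))/5 = C1 - z


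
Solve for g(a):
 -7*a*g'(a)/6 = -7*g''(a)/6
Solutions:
 g(a) = C1 + C2*erfi(sqrt(2)*a/2)


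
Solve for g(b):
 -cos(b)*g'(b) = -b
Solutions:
 g(b) = C1 + Integral(b/cos(b), b)


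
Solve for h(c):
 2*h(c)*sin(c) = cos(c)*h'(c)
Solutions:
 h(c) = C1/cos(c)^2


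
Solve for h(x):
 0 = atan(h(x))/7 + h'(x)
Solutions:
 Integral(1/atan(_y), (_y, h(x))) = C1 - x/7


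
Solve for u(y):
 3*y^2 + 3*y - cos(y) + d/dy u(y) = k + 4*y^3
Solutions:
 u(y) = C1 + k*y + y^4 - y^3 - 3*y^2/2 + sin(y)


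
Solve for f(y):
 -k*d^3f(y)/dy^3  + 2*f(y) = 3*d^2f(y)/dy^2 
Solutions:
 f(y) = C1*exp(-y*((sqrt(((-1 + k^(-2))^2 - 1/k^4)/k^2) - 1/k + k^(-3))^(1/3) + 1/k + 1/(k^2*(sqrt(((-1 + k^(-2))^2 - 1/k^4)/k^2) - 1/k + k^(-3))^(1/3)))) + C2*exp(y*((sqrt(((-1 + k^(-2))^2 - 1/k^4)/k^2) - 1/k + k^(-3))^(1/3)/2 - sqrt(3)*I*(sqrt(((-1 + k^(-2))^2 - 1/k^4)/k^2) - 1/k + k^(-3))^(1/3)/2 - 1/k - 2/(k^2*(-1 + sqrt(3)*I)*(sqrt(((-1 + k^(-2))^2 - 1/k^4)/k^2) - 1/k + k^(-3))^(1/3)))) + C3*exp(y*((sqrt(((-1 + k^(-2))^2 - 1/k^4)/k^2) - 1/k + k^(-3))^(1/3)/2 + sqrt(3)*I*(sqrt(((-1 + k^(-2))^2 - 1/k^4)/k^2) - 1/k + k^(-3))^(1/3)/2 - 1/k + 2/(k^2*(1 + sqrt(3)*I)*(sqrt(((-1 + k^(-2))^2 - 1/k^4)/k^2) - 1/k + k^(-3))^(1/3))))


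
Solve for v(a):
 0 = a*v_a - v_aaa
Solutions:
 v(a) = C1 + Integral(C2*airyai(a) + C3*airybi(a), a)


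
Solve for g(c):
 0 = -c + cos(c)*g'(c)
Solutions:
 g(c) = C1 + Integral(c/cos(c), c)


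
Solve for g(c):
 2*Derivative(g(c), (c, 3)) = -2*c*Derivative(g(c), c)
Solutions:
 g(c) = C1 + Integral(C2*airyai(-c) + C3*airybi(-c), c)


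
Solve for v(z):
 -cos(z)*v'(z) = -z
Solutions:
 v(z) = C1 + Integral(z/cos(z), z)


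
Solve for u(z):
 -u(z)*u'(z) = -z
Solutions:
 u(z) = -sqrt(C1 + z^2)
 u(z) = sqrt(C1 + z^2)


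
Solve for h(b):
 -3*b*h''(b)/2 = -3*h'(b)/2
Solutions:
 h(b) = C1 + C2*b^2


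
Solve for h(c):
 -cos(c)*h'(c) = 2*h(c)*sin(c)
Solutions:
 h(c) = C1*cos(c)^2


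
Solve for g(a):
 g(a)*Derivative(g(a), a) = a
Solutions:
 g(a) = -sqrt(C1 + a^2)
 g(a) = sqrt(C1 + a^2)


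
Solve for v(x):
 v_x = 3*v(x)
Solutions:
 v(x) = C1*exp(3*x)


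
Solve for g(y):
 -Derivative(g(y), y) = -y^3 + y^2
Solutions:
 g(y) = C1 + y^4/4 - y^3/3


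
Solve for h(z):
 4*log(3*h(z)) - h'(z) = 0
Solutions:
 -Integral(1/(log(_y) + log(3)), (_y, h(z)))/4 = C1 - z


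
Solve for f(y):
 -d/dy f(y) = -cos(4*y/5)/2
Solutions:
 f(y) = C1 + 5*sin(4*y/5)/8


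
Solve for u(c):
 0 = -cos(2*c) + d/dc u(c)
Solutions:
 u(c) = C1 + sin(2*c)/2


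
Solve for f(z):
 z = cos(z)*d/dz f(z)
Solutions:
 f(z) = C1 + Integral(z/cos(z), z)


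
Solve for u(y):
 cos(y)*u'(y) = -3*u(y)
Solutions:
 u(y) = C1*(sin(y) - 1)^(3/2)/(sin(y) + 1)^(3/2)


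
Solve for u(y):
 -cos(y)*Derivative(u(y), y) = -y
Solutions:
 u(y) = C1 + Integral(y/cos(y), y)


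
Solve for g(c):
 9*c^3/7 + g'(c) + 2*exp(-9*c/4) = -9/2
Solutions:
 g(c) = C1 - 9*c^4/28 - 9*c/2 + 8*exp(-9*c/4)/9


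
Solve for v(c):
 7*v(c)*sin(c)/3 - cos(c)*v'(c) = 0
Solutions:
 v(c) = C1/cos(c)^(7/3)


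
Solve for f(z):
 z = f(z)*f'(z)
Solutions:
 f(z) = -sqrt(C1 + z^2)
 f(z) = sqrt(C1 + z^2)


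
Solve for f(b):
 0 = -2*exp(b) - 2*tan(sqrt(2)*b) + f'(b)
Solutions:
 f(b) = C1 + 2*exp(b) - sqrt(2)*log(cos(sqrt(2)*b))


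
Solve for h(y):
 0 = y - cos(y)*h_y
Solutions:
 h(y) = C1 + Integral(y/cos(y), y)


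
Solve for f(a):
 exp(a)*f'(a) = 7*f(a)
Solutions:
 f(a) = C1*exp(-7*exp(-a))


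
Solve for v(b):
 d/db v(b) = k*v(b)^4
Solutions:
 v(b) = (-1/(C1 + 3*b*k))^(1/3)
 v(b) = (-1/(C1 + b*k))^(1/3)*(-3^(2/3) - 3*3^(1/6)*I)/6
 v(b) = (-1/(C1 + b*k))^(1/3)*(-3^(2/3) + 3*3^(1/6)*I)/6


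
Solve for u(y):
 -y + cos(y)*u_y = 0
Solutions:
 u(y) = C1 + Integral(y/cos(y), y)


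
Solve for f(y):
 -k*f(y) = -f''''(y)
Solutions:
 f(y) = C1*exp(-k^(1/4)*y) + C2*exp(k^(1/4)*y) + C3*exp(-I*k^(1/4)*y) + C4*exp(I*k^(1/4)*y)


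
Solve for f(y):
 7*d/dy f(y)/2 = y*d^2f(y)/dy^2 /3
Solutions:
 f(y) = C1 + C2*y^(23/2)


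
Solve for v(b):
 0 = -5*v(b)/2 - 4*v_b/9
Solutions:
 v(b) = C1*exp(-45*b/8)


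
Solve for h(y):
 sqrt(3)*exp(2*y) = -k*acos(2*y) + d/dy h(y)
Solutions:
 h(y) = C1 + k*(y*acos(2*y) - sqrt(1 - 4*y^2)/2) + sqrt(3)*exp(2*y)/2


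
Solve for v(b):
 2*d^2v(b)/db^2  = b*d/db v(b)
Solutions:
 v(b) = C1 + C2*erfi(b/2)


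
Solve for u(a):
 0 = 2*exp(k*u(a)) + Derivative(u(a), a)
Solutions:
 u(a) = Piecewise((log(1/(C1*k + 2*a*k))/k, Ne(k, 0)), (nan, True))
 u(a) = Piecewise((C1 - 2*a, Eq(k, 0)), (nan, True))


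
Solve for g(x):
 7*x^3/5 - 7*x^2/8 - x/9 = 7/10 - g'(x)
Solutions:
 g(x) = C1 - 7*x^4/20 + 7*x^3/24 + x^2/18 + 7*x/10


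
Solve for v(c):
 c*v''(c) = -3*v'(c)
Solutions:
 v(c) = C1 + C2/c^2


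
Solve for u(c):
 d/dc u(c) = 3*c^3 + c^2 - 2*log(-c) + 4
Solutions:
 u(c) = C1 + 3*c^4/4 + c^3/3 - 2*c*log(-c) + 6*c


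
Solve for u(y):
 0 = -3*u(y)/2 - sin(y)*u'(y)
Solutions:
 u(y) = C1*(cos(y) + 1)^(3/4)/(cos(y) - 1)^(3/4)


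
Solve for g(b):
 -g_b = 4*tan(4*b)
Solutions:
 g(b) = C1 + log(cos(4*b))


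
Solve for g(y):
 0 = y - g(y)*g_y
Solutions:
 g(y) = -sqrt(C1 + y^2)
 g(y) = sqrt(C1 + y^2)


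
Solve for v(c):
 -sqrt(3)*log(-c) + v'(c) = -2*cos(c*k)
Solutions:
 v(c) = C1 + sqrt(3)*c*(log(-c) - 1) - 2*Piecewise((sin(c*k)/k, Ne(k, 0)), (c, True))


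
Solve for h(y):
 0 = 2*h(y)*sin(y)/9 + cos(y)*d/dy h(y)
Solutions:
 h(y) = C1*cos(y)^(2/9)


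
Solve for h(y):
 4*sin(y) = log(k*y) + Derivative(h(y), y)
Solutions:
 h(y) = C1 - y*log(k*y) + y - 4*cos(y)


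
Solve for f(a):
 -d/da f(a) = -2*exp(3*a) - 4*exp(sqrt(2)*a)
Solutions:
 f(a) = C1 + 2*exp(3*a)/3 + 2*sqrt(2)*exp(sqrt(2)*a)


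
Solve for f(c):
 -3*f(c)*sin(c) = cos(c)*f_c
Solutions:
 f(c) = C1*cos(c)^3


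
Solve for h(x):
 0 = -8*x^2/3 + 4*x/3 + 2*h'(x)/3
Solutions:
 h(x) = C1 + 4*x^3/3 - x^2


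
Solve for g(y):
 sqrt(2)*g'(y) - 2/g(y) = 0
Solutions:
 g(y) = -sqrt(C1 + 2*sqrt(2)*y)
 g(y) = sqrt(C1 + 2*sqrt(2)*y)


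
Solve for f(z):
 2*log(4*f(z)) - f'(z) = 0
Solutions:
 -Integral(1/(log(_y) + 2*log(2)), (_y, f(z)))/2 = C1 - z


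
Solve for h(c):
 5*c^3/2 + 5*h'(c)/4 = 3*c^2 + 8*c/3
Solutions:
 h(c) = C1 - c^4/2 + 4*c^3/5 + 16*c^2/15


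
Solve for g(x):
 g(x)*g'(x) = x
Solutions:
 g(x) = -sqrt(C1 + x^2)
 g(x) = sqrt(C1 + x^2)


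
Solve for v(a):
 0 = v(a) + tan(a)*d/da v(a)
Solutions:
 v(a) = C1/sin(a)


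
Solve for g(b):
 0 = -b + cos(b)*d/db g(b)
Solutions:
 g(b) = C1 + Integral(b/cos(b), b)


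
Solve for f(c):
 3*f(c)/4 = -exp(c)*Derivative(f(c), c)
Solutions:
 f(c) = C1*exp(3*exp(-c)/4)


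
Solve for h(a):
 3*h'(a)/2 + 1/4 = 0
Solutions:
 h(a) = C1 - a/6


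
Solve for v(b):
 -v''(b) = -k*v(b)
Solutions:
 v(b) = C1*exp(-b*sqrt(k)) + C2*exp(b*sqrt(k))


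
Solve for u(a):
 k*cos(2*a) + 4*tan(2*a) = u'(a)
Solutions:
 u(a) = C1 + k*sin(2*a)/2 - 2*log(cos(2*a))


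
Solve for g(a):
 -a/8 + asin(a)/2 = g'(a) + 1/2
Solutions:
 g(a) = C1 - a^2/16 + a*asin(a)/2 - a/2 + sqrt(1 - a^2)/2


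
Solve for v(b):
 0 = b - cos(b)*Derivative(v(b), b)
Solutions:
 v(b) = C1 + Integral(b/cos(b), b)


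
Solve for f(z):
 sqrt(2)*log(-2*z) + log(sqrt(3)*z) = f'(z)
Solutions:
 f(z) = C1 + z*(1 + sqrt(2))*log(z) + z*(-sqrt(2) - 1 + log(3)/2 + sqrt(2)*log(2) + sqrt(2)*I*pi)


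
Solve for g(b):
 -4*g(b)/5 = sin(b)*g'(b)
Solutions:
 g(b) = C1*(cos(b) + 1)^(2/5)/(cos(b) - 1)^(2/5)


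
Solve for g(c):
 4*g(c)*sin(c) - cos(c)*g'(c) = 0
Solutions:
 g(c) = C1/cos(c)^4


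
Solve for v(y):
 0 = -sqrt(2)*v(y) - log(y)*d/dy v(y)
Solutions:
 v(y) = C1*exp(-sqrt(2)*li(y))


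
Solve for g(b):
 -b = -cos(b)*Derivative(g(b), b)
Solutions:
 g(b) = C1 + Integral(b/cos(b), b)


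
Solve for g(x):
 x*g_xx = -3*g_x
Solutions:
 g(x) = C1 + C2/x^2


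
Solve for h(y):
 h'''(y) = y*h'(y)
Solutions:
 h(y) = C1 + Integral(C2*airyai(y) + C3*airybi(y), y)


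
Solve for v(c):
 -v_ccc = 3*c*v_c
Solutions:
 v(c) = C1 + Integral(C2*airyai(-3^(1/3)*c) + C3*airybi(-3^(1/3)*c), c)


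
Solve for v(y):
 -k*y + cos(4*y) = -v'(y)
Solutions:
 v(y) = C1 + k*y^2/2 - sin(4*y)/4


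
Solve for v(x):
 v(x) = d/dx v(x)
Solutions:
 v(x) = C1*exp(x)


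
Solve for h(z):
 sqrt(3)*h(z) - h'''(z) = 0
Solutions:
 h(z) = C3*exp(3^(1/6)*z) + (C1*sin(3^(2/3)*z/2) + C2*cos(3^(2/3)*z/2))*exp(-3^(1/6)*z/2)


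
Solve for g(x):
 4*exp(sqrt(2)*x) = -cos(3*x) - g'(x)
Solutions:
 g(x) = C1 - 2*sqrt(2)*exp(sqrt(2)*x) - sin(3*x)/3


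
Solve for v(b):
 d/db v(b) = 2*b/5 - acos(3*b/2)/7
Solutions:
 v(b) = C1 + b^2/5 - b*acos(3*b/2)/7 + sqrt(4 - 9*b^2)/21


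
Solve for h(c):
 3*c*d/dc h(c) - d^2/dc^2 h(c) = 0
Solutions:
 h(c) = C1 + C2*erfi(sqrt(6)*c/2)


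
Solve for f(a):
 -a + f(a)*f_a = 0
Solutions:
 f(a) = -sqrt(C1 + a^2)
 f(a) = sqrt(C1 + a^2)


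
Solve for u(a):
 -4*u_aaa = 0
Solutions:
 u(a) = C1 + C2*a + C3*a^2


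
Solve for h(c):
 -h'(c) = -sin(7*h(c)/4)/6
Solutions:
 -c/6 + 2*log(cos(7*h(c)/4) - 1)/7 - 2*log(cos(7*h(c)/4) + 1)/7 = C1


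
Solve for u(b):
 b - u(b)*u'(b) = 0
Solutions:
 u(b) = -sqrt(C1 + b^2)
 u(b) = sqrt(C1 + b^2)


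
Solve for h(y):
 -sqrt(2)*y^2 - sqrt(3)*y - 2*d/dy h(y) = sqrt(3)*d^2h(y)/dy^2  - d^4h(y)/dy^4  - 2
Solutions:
 h(y) = C1 + C2*exp(-y*(sqrt(3)/(sqrt(1 - sqrt(3)/9) + 1)^(1/3) + 3*(sqrt(1 - sqrt(3)/9) + 1)^(1/3))/6)*sin(y*(-sqrt(3)*(sqrt(1 - sqrt(3)/9) + 1)^(1/3) + (sqrt(1 - sqrt(3)/9) + 1)^(-1/3))/2) + C3*exp(-y*(sqrt(3)/(sqrt(1 - sqrt(3)/9) + 1)^(1/3) + 3*(sqrt(1 - sqrt(3)/9) + 1)^(1/3))/6)*cos(y*(-sqrt(3)*(sqrt(1 - sqrt(3)/9) + 1)^(1/3) + (sqrt(1 - sqrt(3)/9) + 1)^(-1/3))/2) + C4*exp(y*(sqrt(3)/(3*(sqrt(1 - sqrt(3)/9) + 1)^(1/3)) + (sqrt(1 - sqrt(3)/9) + 1)^(1/3))) - sqrt(2)*y^3/6 - sqrt(3)*y^2/4 + sqrt(6)*y^2/4 - 3*sqrt(2)*y/4 + 7*y/4


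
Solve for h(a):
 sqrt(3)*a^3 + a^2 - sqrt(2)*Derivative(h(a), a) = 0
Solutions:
 h(a) = C1 + sqrt(6)*a^4/8 + sqrt(2)*a^3/6


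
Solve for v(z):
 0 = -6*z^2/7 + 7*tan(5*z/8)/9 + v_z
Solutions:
 v(z) = C1 + 2*z^3/7 + 56*log(cos(5*z/8))/45


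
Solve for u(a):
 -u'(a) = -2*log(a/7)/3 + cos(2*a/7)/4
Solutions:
 u(a) = C1 + 2*a*log(a)/3 - 2*a*log(7)/3 - 2*a/3 - 7*sin(2*a/7)/8


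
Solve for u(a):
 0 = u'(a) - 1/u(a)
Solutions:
 u(a) = -sqrt(C1 + 2*a)
 u(a) = sqrt(C1 + 2*a)


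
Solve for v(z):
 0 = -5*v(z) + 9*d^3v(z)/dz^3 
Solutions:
 v(z) = C3*exp(15^(1/3)*z/3) + (C1*sin(3^(5/6)*5^(1/3)*z/6) + C2*cos(3^(5/6)*5^(1/3)*z/6))*exp(-15^(1/3)*z/6)


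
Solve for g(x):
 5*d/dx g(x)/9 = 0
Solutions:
 g(x) = C1


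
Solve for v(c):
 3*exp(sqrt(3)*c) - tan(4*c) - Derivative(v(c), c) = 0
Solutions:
 v(c) = C1 + sqrt(3)*exp(sqrt(3)*c) + log(cos(4*c))/4
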